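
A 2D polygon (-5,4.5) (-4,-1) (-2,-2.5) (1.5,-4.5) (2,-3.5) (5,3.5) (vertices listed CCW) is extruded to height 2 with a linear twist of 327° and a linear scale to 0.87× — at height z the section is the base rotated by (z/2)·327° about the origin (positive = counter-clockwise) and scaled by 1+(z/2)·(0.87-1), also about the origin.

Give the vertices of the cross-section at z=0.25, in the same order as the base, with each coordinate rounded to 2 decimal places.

Cross-section at z=0.25: (-6.62,0.13) (-2.33,-3.32) (0.12,-3.15) (4.01,-2.38) (3.74,-1.32) (1.47,5.82)

t = z/height = 0.25/2 = 0.125
s = 1 + (scale-1)·z/height = 1 + (0.87-1)·0.25/2 = 0.983750
θ = twist·z/height = 327°·0.25/2 = 40.8750° = 0.713403 rad
cos θ = 0.756139, sin θ = 0.654411 (intermediates below are computed at full precision and shown rounded to 5 d.p.)
v1: (-5,4.5) → rotate → (-6.72554,0.13057) → ×s → (-6.61625,0.12845) → (-6.62,0.13)
v2: (-4,-1) → rotate → (-2.37015,-3.37378) → ×s → (-2.33163,-3.31896) → (-2.33,-3.32)
v3: (-2,-2.5) → rotate → (0.12375,-3.19917) → ×s → (0.12174,-3.14718) → (0.12,-3.15)
v4: (1.5,-4.5) → rotate → (4.07906,-2.42101) → ×s → (4.01277,-2.38167) → (4.01,-2.38)
v5: (2,-3.5) → rotate → (3.80272,-1.33766) → ×s → (3.74092,-1.31593) → (3.74,-1.32)
v6: (5,3.5) → rotate → (1.49026,5.91854) → ×s → (1.46604,5.82237) → (1.47,5.82)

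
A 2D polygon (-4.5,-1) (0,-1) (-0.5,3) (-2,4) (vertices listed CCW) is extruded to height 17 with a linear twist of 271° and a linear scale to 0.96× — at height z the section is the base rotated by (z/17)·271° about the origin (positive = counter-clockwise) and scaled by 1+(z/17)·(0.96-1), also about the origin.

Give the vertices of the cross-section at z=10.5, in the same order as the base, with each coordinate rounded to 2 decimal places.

t = z/height = 10.5/17 = 0.617647
s = 1 + (scale-1)·z/height = 1 + (0.96-1)·10.5/17 = 0.975294
θ = twist·z/height = 271°·10.5/17 = 167.3824° = 2.921373 rad
cos θ = -0.975850, sin θ = 0.218444 (intermediates below are computed at full precision and shown rounded to 5 d.p.)
v1: (-4.5,-1) → rotate → (4.60977,-0.00715) → ×s → (4.49588,-0.00697) → (4.50,-0.01)
v2: (0,-1) → rotate → (0.21844,0.97585) → ×s → (0.21305,0.95174) → (0.21,0.95)
v3: (-0.5,3) → rotate → (-0.16741,-3.03677) → ×s → (-0.16327,-2.96174) → (-0.16,-2.96)
v4: (-2,4) → rotate → (1.07792,-4.34029) → ×s → (1.05129,-4.23306) → (1.05,-4.23)

Cross-section at z=10.5: (4.50,-0.01) (0.21,0.95) (-0.16,-2.96) (1.05,-4.23)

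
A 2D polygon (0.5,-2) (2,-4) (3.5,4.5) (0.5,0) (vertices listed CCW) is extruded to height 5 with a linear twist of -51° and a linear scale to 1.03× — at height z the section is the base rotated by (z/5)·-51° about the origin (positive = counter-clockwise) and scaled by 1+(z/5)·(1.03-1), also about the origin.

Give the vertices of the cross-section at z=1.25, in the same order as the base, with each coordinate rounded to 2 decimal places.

t = z/height = 1.25/5 = 0.25
s = 1 + (scale-1)·z/height = 1 + (1.03-1)·1.25/5 = 1.007500
θ = twist·z/height = -51°·1.25/5 = -12.7500° = -0.222529 rad
cos θ = 0.975342, sin θ = -0.220697 (intermediates below are computed at full precision and shown rounded to 5 d.p.)
v1: (0.5,-2) → rotate → (0.04628,-2.06103) → ×s → (0.04662,-2.07649) → (0.05,-2.08)
v2: (2,-4) → rotate → (1.06789,-4.34276) → ×s → (1.07590,-4.37533) → (1.08,-4.38)
v3: (3.5,4.5) → rotate → (4.40684,3.61660) → ×s → (4.43989,3.64372) → (4.44,3.64)
v4: (0.5,0) → rotate → (0.48767,-0.11035) → ×s → (0.49133,-0.11118) → (0.49,-0.11)

Cross-section at z=1.25: (0.05,-2.08) (1.08,-4.38) (4.44,3.64) (0.49,-0.11)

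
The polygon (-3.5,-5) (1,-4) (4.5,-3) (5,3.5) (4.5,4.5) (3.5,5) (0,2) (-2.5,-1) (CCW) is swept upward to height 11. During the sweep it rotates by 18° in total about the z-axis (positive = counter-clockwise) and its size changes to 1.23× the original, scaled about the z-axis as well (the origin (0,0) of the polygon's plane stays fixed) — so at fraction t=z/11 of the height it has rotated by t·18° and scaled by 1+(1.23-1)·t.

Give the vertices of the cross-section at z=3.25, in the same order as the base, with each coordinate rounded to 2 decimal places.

Cross-section at z=3.25: (-3.23,-5.66) (1.46,-4.15) (5.08,-2.74) (4.97,4.22) (4.34,5.23) (3.23,5.66) (-0.20,2.13) (-2.56,-1.31)

t = z/height = 3.25/11 = 0.295455
s = 1 + (scale-1)·z/height = 1 + (1.23-1)·3.25/11 = 1.067955
θ = twist·z/height = 18°·3.25/11 = 5.3182° = 0.092820 rad
cos θ = 0.995695, sin θ = 0.092687 (intermediates below are computed at full precision and shown rounded to 5 d.p.)
v1: (-3.5,-5) → rotate → (-3.02150,-5.30288) → ×s → (-3.22683,-5.66323) → (-3.23,-5.66)
v2: (1,-4) → rotate → (1.36644,-3.89009) → ×s → (1.45930,-4.15444) → (1.46,-4.15)
v3: (4.5,-3) → rotate → (4.75869,-2.57000) → ×s → (5.08206,-2.74464) → (5.08,-2.74)
v4: (5,3.5) → rotate → (4.65407,3.94837) → ×s → (4.97034,4.21668) → (4.97,4.22)
v5: (4.5,4.5) → rotate → (4.06354,4.89772) → ×s → (4.33968,5.23054) → (4.34,5.23)
v6: (3.5,5) → rotate → (3.02150,5.30288) → ×s → (3.22683,5.66323) → (3.23,5.66)
v7: (0,2) → rotate → (-0.18537,1.99139) → ×s → (-0.19797,2.12671) → (-0.20,2.13)
v8: (-2.5,-1) → rotate → (-2.39655,-1.22741) → ×s → (-2.55941,-1.31082) → (-2.56,-1.31)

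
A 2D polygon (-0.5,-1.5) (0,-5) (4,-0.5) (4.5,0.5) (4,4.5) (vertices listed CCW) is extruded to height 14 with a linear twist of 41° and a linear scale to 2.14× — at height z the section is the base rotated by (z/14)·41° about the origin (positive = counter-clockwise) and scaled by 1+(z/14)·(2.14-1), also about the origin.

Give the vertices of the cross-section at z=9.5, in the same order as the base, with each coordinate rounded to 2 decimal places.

t = z/height = 9.5/14 = 0.678571
s = 1 + (scale-1)·z/height = 1 + (2.14-1)·9.5/14 = 1.773571
θ = twist·z/height = 41°·9.5/14 = 27.8214° = 0.485576 rad
cos θ = 0.884406, sin θ = 0.466717 (intermediates below are computed at full precision and shown rounded to 5 d.p.)
v1: (-0.5,-1.5) → rotate → (0.25787,-1.55997) → ×s → (0.45736,-2.76672) → (0.46,-2.77)
v2: (0,-5) → rotate → (2.33359,-4.42203) → ×s → (4.13878,-7.84279) → (4.14,-7.84)
v3: (4,-0.5) → rotate → (3.77098,1.42467) → ×s → (6.68811,2.52675) → (6.69,2.53)
v4: (4.5,0.5) → rotate → (3.74647,2.54243) → ×s → (6.64463,4.50918) → (6.64,4.51)
v5: (4,4.5) → rotate → (1.43740,5.84670) → ×s → (2.54933,10.36954) → (2.55,10.37)

Cross-section at z=9.5: (0.46,-2.77) (4.14,-7.84) (6.69,2.53) (6.64,4.51) (2.55,10.37)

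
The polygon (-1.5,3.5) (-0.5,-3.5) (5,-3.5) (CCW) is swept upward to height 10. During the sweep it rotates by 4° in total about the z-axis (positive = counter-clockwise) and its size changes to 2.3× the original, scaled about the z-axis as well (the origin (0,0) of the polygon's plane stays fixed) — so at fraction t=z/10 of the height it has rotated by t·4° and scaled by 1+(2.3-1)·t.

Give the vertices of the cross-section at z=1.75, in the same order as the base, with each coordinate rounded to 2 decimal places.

t = z/height = 1.75/10 = 0.175
s = 1 + (scale-1)·z/height = 1 + (2.3-1)·1.75/10 = 1.227500
θ = twist·z/height = 4°·1.75/10 = 0.7000° = 0.012217 rad
cos θ = 0.999925, sin θ = 0.012217 (intermediates below are computed at full precision and shown rounded to 5 d.p.)
v1: (-1.5,3.5) → rotate → (-1.54265,3.48141) → ×s → (-1.89360,4.27343) → (-1.89,4.27)
v2: (-0.5,-3.5) → rotate → (-0.45720,-3.50585) → ×s → (-0.56122,-4.30343) → (-0.56,-4.30)
v3: (5,-3.5) → rotate → (5.04239,-3.43865) → ×s → (6.18953,-4.22095) → (6.19,-4.22)

Cross-section at z=1.75: (-1.89,4.27) (-0.56,-4.30) (6.19,-4.22)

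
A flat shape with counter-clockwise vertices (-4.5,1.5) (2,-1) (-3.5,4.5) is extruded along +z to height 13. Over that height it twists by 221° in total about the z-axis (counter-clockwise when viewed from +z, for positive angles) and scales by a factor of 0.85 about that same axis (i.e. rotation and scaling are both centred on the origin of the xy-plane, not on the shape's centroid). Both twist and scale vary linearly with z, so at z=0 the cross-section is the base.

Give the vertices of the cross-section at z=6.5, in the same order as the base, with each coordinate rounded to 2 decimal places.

t = z/height = 6.5/13 = 0.5
s = 1 + (scale-1)·z/height = 1 + (0.85-1)·6.5/13 = 0.925000
θ = twist·z/height = 221°·6.5/13 = 110.5000° = 1.928589 rad
cos θ = -0.350207, sin θ = 0.936672 (intermediates below are computed at full precision and shown rounded to 5 d.p.)
v1: (-4.5,1.5) → rotate → (0.17092,-4.74034) → ×s → (0.15811,-4.38481) → (0.16,-4.38)
v2: (2,-1) → rotate → (0.23626,2.22355) → ×s → (0.21854,2.05679) → (0.22,2.06)
v3: (-3.5,4.5) → rotate → (-2.98930,-4.85429) → ×s → (-2.76510,-4.49021) → (-2.77,-4.49)

Cross-section at z=6.5: (0.16,-4.38) (0.22,2.06) (-2.77,-4.49)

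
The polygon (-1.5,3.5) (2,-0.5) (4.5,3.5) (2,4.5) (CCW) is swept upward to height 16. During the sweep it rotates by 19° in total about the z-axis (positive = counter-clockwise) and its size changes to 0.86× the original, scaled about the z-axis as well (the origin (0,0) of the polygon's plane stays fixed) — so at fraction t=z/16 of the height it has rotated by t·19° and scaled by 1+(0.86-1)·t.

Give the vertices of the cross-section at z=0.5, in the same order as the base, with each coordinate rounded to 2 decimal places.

Cross-section at z=0.5: (-1.53,3.47) (2.00,-0.48) (4.44,3.53) (1.94,4.50)

t = z/height = 0.5/16 = 0.03125
s = 1 + (scale-1)·z/height = 1 + (0.86-1)·0.5/16 = 0.995625
θ = twist·z/height = 19°·0.5/16 = 0.5938° = 0.010363 rad
cos θ = 0.999946, sin θ = 0.010363 (intermediates below are computed at full precision and shown rounded to 5 d.p.)
v1: (-1.5,3.5) → rotate → (-1.53619,3.48427) → ×s → (-1.52947,3.46902) → (-1.53,3.47)
v2: (2,-0.5) → rotate → (2.00507,-0.47925) → ×s → (1.99630,-0.47715) → (2.00,-0.48)
v3: (4.5,3.5) → rotate → (4.46349,3.54644) → ×s → (4.44396,3.53093) → (4.44,3.53)
v4: (2,4.5) → rotate → (1.95326,4.52048) → ×s → (1.94471,4.50071) → (1.94,4.50)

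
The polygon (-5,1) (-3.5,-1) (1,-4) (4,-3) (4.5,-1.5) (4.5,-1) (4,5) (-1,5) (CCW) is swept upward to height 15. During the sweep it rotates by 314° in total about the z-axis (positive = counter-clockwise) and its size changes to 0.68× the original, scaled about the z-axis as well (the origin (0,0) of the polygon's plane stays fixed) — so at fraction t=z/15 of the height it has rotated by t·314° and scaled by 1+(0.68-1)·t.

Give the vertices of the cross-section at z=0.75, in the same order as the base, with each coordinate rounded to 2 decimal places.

Cross-section at z=0.75: (-5.00,-0.38) (-3.05,-1.88) (2.01,-3.52) (4.59,-1.78) (4.66,-0.22) (4.53,0.25) (2.46,5.80) (-2.28,4.47)

t = z/height = 0.75/15 = 0.05
s = 1 + (scale-1)·z/height = 1 + (0.68-1)·0.75/15 = 0.984000
θ = twist·z/height = 314°·0.75/15 = 15.7000° = 0.274017 rad
cos θ = 0.962692, sin θ = 0.270600 (intermediates below are computed at full precision and shown rounded to 5 d.p.)
v1: (-5,1) → rotate → (-5.08406,-0.39031) → ×s → (-5.00271,-0.38407) → (-5.00,-0.38)
v2: (-3.5,-1) → rotate → (-3.09882,-1.90979) → ×s → (-3.04924,-1.87924) → (-3.05,-1.88)
v3: (1,-4) → rotate → (2.04509,-3.58017) → ×s → (2.01237,-3.52288) → (2.01,-3.52)
v4: (4,-3) → rotate → (4.66257,-1.80567) → ×s → (4.58797,-1.77678) → (4.59,-1.78)
v5: (4.5,-1.5) → rotate → (4.73801,-0.22634) → ×s → (4.66221,-0.22271) → (4.66,-0.22)
v6: (4.5,-1) → rotate → (4.60271,0.25501) → ×s → (4.52907,0.25093) → (4.53,0.25)
v7: (4,5) → rotate → (2.49776,5.89586) → ×s → (2.45780,5.80153) → (2.46,5.80)
v8: (-1,5) → rotate → (-2.31569,4.54286) → ×s → (-2.27864,4.47017) → (-2.28,4.47)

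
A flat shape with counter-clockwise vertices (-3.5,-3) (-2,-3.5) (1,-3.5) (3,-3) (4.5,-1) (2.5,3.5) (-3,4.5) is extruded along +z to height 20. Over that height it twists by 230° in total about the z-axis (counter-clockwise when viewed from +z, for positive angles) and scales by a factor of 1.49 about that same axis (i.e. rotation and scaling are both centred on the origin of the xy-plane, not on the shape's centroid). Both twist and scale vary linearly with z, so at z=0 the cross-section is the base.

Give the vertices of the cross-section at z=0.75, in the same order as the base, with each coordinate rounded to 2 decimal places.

t = z/height = 0.75/20 = 0.0375
s = 1 + (scale-1)·z/height = 1 + (1.49-1)·0.75/20 = 1.018375
θ = twist·z/height = 230°·0.75/20 = 8.6250° = 0.150535 rad
cos θ = 0.988691, sin θ = 0.149967 (intermediates below are computed at full precision and shown rounded to 5 d.p.)
v1: (-3.5,-3) → rotate → (-3.01052,-3.49096) → ×s → (-3.06584,-3.55510) → (-3.07,-3.56)
v2: (-2,-3.5) → rotate → (-1.45250,-3.76035) → ×s → (-1.47919,-3.82945) → (-1.48,-3.83)
v3: (1,-3.5) → rotate → (1.51357,-3.31045) → ×s → (1.54139,-3.37128) → (1.54,-3.37)
v4: (3,-3) → rotate → (3.41597,-2.51617) → ×s → (3.47874,-2.56241) → (3.48,-2.56)
v5: (4.5,-1) → rotate → (4.59908,-0.31384) → ×s → (4.68358,-0.31961) → (4.68,-0.32)
v6: (2.5,3.5) → rotate → (1.94684,3.83534) → ×s → (1.98262,3.90581) → (1.98,3.91)
v7: (-3,4.5) → rotate → (-3.64092,3.99921) → ×s → (-3.70783,4.07269) → (-3.71,4.07)

Cross-section at z=0.75: (-3.07,-3.56) (-1.48,-3.83) (1.54,-3.37) (3.48,-2.56) (4.68,-0.32) (1.98,3.91) (-3.71,4.07)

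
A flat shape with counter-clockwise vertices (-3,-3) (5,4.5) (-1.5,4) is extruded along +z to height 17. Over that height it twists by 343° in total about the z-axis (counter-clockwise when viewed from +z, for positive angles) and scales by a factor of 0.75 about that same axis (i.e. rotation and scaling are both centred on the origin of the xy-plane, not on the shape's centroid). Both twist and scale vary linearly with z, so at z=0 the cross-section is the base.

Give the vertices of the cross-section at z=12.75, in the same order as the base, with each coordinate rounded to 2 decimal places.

t = z/height = 12.75/17 = 0.75
s = 1 + (scale-1)·z/height = 1 + (0.75-1)·12.75/17 = 0.812500
θ = twist·z/height = 343°·12.75/17 = 257.2500° = 4.489860 rad
cos θ = -0.220697, sin θ = -0.975342 (intermediates below are computed at full precision and shown rounded to 5 d.p.)
v1: (-3,-3) → rotate → (-2.26393,3.58812) → ×s → (-1.83945,2.91535) → (-1.84,2.92)
v2: (5,4.5) → rotate → (3.28555,-5.86985) → ×s → (2.66951,-4.76925) → (2.67,-4.77)
v3: (-1.5,4) → rotate → (4.23242,0.58022) → ×s → (3.43884,0.47143) → (3.44,0.47)

Cross-section at z=12.75: (-1.84,2.92) (2.67,-4.77) (3.44,0.47)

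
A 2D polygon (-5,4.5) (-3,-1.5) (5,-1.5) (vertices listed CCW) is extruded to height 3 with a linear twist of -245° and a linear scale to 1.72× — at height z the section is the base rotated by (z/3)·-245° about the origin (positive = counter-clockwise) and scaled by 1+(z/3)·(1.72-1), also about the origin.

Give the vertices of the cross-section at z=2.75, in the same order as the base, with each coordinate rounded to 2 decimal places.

Cross-section at z=2.75: (0.67,-11.15) (5.29,-1.72) (-4.16,7.60)

t = z/height = 2.75/3 = 0.916667
s = 1 + (scale-1)·z/height = 1 + (1.72-1)·2.75/3 = 1.660000
θ = twist·z/height = -245°·2.75/3 = -224.5833° = -3.919719 rad
cos θ = -0.712230, sin θ = 0.701946 (intermediates below are computed at full precision and shown rounded to 5 d.p.)
v1: (-5,4.5) → rotate → (0.40239,-6.71477) → ×s → (0.66798,-11.14651) → (0.67,-11.15)
v2: (-3,-1.5) → rotate → (3.18961,-1.03749) → ×s → (5.29475,-1.72224) → (5.29,-1.72)
v3: (5,-1.5) → rotate → (-2.50823,4.57807) → ×s → (-4.16367,7.59960) → (-4.16,7.60)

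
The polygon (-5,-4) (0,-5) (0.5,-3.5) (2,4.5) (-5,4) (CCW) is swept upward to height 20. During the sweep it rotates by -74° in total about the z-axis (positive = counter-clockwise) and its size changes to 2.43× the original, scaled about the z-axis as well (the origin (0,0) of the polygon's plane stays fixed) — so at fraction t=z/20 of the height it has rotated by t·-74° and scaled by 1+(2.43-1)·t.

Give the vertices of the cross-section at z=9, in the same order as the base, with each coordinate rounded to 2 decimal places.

t = z/height = 9/20 = 0.45
s = 1 + (scale-1)·z/height = 1 + (2.43-1)·9/20 = 1.643500
θ = twist·z/height = -74°·9/20 = -33.3000° = -0.581195 rad
cos θ = 0.835807, sin θ = -0.549023 (intermediates below are computed at full precision and shown rounded to 5 d.p.)
v1: (-5,-4) → rotate → (-6.37513,-0.59812) → ×s → (-10.47752,-0.98300) → (-10.48,-0.98)
v2: (0,-5) → rotate → (-2.74511,-4.17904) → ×s → (-4.51160,-6.86825) → (-4.51,-6.87)
v3: (0.5,-3.5) → rotate → (-1.50368,-3.19984) → ×s → (-2.47129,-5.25893) → (-2.47,-5.26)
v4: (2,4.5) → rotate → (4.14222,2.66309) → ×s → (6.80773,4.37678) → (6.81,4.38)
v5: (-5,4) → rotate → (-1.98295,6.08834) → ×s → (-3.25897,10.00619) → (-3.26,10.01)

Cross-section at z=9: (-10.48,-0.98) (-4.51,-6.87) (-2.47,-5.26) (6.81,4.38) (-3.26,10.01)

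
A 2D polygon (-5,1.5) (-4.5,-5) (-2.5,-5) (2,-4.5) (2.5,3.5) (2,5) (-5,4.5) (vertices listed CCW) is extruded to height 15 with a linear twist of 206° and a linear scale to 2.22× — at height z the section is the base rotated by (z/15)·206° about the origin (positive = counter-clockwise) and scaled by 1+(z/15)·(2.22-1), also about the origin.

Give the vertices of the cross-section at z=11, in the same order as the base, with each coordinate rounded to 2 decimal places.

Cross-section at z=11: (6.92,-7.07) (12.04,4.17) (8.73,6.00) (0.81,9.30) (-7.35,-3.51) (-7.90,-6.46) (4.17,-12.04)

t = z/height = 11/15 = 0.733333
s = 1 + (scale-1)·z/height = 1 + (2.22-1)·11/15 = 1.894667
θ = twist·z/height = 206°·11/15 = 151.0667° = 2.636611 rad
cos θ = -0.875183, sin θ = 0.483792 (intermediates below are computed at full precision and shown rounded to 5 d.p.)
v1: (-5,1.5) → rotate → (3.65023,-3.73173) → ×s → (6.91597,-7.07039) → (6.92,-7.07)
v2: (-4.5,-5) → rotate → (6.35728,2.19885) → ×s → (12.04493,4.16609) → (12.04,4.17)
v3: (-2.5,-5) → rotate → (4.60692,3.16644) → ×s → (8.72857,5.99934) → (8.73,6.00)
v4: (2,-4.5) → rotate → (0.42670,4.90591) → ×s → (0.80845,9.29506) → (0.81,9.30)
v5: (2.5,3.5) → rotate → (-3.88123,-1.85366) → ×s → (-7.35363,-3.51207) → (-7.35,-3.51)
v6: (2,5) → rotate → (-4.16932,-3.40833) → ×s → (-7.89948,-6.45765) → (-7.90,-6.46)
v7: (-5,4.5) → rotate → (2.19885,-6.35728) → ×s → (4.16609,-12.04493) → (4.17,-12.04)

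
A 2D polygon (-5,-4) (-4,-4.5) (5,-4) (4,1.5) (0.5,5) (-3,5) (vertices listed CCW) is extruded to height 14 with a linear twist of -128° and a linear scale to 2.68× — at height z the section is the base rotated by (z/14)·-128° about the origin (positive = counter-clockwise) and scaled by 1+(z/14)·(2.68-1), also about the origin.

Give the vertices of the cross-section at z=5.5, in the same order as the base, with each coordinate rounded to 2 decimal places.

Cross-section at z=5.5: (-10.41,2.14) (-9.99,0.33) (0.20,-10.63) (6.16,-3.52) (6.92,4.66) (3.20,9.13)

t = z/height = 5.5/14 = 0.392857
s = 1 + (scale-1)·z/height = 1 + (2.68-1)·5.5/14 = 1.660000
θ = twist·z/height = -128°·5.5/14 = -50.2857° = -0.877651 rad
cos θ = 0.638960, sin θ = -0.769240 (intermediates below are computed at full precision and shown rounded to 5 d.p.)
v1: (-5,-4) → rotate → (-6.27176,1.29036) → ×s → (-10.41112,2.14200) → (-10.41,2.14)
v2: (-4,-4.5) → rotate → (-6.01742,0.20164) → ×s → (-9.98892,0.33473) → (-9.99,0.33)
v3: (5,-4) → rotate → (0.11784,-6.40204) → ×s → (0.19561,-10.62739) → (0.20,-10.63)
v4: (4,1.5) → rotate → (3.70970,-2.11852) → ×s → (6.15810,-3.51675) → (6.16,-3.52)
v5: (0.5,5) → rotate → (4.16568,2.81018) → ×s → (6.91503,4.66490) → (6.92,4.66)
v6: (-3,5) → rotate → (1.92932,5.50252) → ×s → (3.20268,9.13418) → (3.20,9.13)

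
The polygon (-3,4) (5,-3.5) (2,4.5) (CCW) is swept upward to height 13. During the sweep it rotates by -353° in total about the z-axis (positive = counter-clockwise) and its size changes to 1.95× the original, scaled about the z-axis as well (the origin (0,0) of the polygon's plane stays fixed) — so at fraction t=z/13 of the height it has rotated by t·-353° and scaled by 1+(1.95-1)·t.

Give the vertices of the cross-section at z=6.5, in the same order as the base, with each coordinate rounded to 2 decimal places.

Cross-section at z=6.5: (4.78,-5.62) (-7.68,4.70) (-2.54,-6.81)

t = z/height = 6.5/13 = 0.5
s = 1 + (scale-1)·z/height = 1 + (1.95-1)·6.5/13 = 1.475000
θ = twist·z/height = -353°·6.5/13 = -176.5000° = -3.080506 rad
cos θ = -0.998135, sin θ = -0.061049 (intermediates below are computed at full precision and shown rounded to 5 d.p.)
v1: (-3,4) → rotate → (3.23860,-3.80939) → ×s → (4.77693,-5.61886) → (4.78,-5.62)
v2: (5,-3.5) → rotate → (-5.20434,3.18823) → ×s → (-7.67641,4.70264) → (-7.68,4.70)
v3: (2,4.5) → rotate → (-1.72155,-4.61370) → ×s → (-2.53929,-6.80521) → (-2.54,-6.81)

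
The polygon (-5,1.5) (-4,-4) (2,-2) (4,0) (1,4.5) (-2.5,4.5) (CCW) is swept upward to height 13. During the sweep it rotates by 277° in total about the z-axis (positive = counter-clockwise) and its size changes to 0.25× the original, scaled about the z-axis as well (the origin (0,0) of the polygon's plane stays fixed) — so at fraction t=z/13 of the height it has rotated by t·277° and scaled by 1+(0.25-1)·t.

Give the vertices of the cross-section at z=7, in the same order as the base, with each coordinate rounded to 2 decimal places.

t = z/height = 7/13 = 0.538462
s = 1 + (scale-1)·z/height = 1 + (0.25-1)·7/13 = 0.596154
θ = twist·z/height = 277°·7/13 = 149.1538° = 2.603226 rad
cos θ = -0.858547, sin θ = 0.512735 (intermediates below are computed at full precision and shown rounded to 5 d.p.)
v1: (-5,1.5) → rotate → (3.52363,-3.85149) → ×s → (2.10063,-2.29608) → (2.10,-2.30)
v2: (-4,-4) → rotate → (5.48513,1.38325) → ×s → (3.26998,0.82463) → (3.27,0.82)
v3: (2,-2) → rotate → (-0.69163,2.74256) → ×s → (-0.41231,1.63499) → (-0.41,1.63)
v4: (4,0) → rotate → (-3.43419,2.05094) → ×s → (-2.04730,1.22267) → (-2.05,1.22)
v5: (1,4.5) → rotate → (-3.16585,-3.35073) → ×s → (-1.88734,-1.99755) → (-1.89,-2.00)
v6: (-2.5,4.5) → rotate → (-0.16094,-5.14530) → ×s → (-0.09594,-3.06739) → (-0.10,-3.07)

Cross-section at z=7: (2.10,-2.30) (3.27,0.82) (-0.41,1.63) (-2.05,1.22) (-1.89,-2.00) (-0.10,-3.07)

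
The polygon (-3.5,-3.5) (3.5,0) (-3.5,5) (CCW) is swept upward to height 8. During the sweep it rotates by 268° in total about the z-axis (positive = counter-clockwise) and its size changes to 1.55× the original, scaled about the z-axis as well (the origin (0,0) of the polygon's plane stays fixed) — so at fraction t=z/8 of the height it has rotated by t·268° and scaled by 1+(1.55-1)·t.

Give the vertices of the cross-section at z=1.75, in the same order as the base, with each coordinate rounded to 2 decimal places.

Cross-section at z=1.75: (1.31,-5.39) (2.04,3.35) (-6.82,-0.43)

t = z/height = 1.75/8 = 0.21875
s = 1 + (scale-1)·z/height = 1 + (1.55-1)·1.75/8 = 1.120313
θ = twist·z/height = 268°·1.75/8 = 58.6250° = 1.023199 rad
cos θ = 0.520637, sin θ = 0.853778 (intermediates below are computed at full precision and shown rounded to 5 d.p.)
v1: (-3.5,-3.5) → rotate → (1.16599,-4.81045) → ×s → (1.30628,-5.38921) → (1.31,-5.39)
v2: (3.5,0) → rotate → (1.82223,2.98822) → ×s → (2.04147,3.34774) → (2.04,3.35)
v3: (-3.5,5) → rotate → (-6.09112,-0.38504) → ×s → (-6.82396,-0.43136) → (-6.82,-0.43)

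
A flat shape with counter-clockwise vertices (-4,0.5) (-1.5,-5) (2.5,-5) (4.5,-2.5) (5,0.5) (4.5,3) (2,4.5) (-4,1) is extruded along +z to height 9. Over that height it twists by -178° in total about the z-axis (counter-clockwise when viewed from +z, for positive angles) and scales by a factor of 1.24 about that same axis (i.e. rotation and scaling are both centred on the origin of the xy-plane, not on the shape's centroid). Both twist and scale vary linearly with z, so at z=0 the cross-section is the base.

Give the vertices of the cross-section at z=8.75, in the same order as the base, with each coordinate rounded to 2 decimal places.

t = z/height = 8.75/9 = 0.972222
s = 1 + (scale-1)·z/height = 1 + (1.24-1)·8.75/9 = 1.233333
θ = twist·z/height = -178°·8.75/9 = -173.0556° = -3.020389 rad
cos θ = -0.992664, sin θ = -0.120907 (intermediates below are computed at full precision and shown rounded to 5 d.p.)
v1: (-4,0.5) → rotate → (4.03111,-0.01270) → ×s → (4.97170,-0.01567) → (4.97,-0.02)
v2: (-1.5,-5) → rotate → (0.88446,5.14468) → ×s → (1.09084,6.34510) → (1.09,6.35)
v3: (2.5,-5) → rotate → (-3.08619,4.66105) → ×s → (-3.80631,5.74863) → (-3.81,5.75)
v4: (4.5,-2.5) → rotate → (-4.76925,1.93758) → ×s → (-5.88208,2.38968) → (-5.88,2.39)
v5: (5,0.5) → rotate → (-4.90287,-1.10087) → ×s → (-6.04687,-1.35774) → (-6.05,-1.36)
v6: (4.5,3) → rotate → (-4.10427,-3.52207) → ×s → (-5.06193,-4.34389) → (-5.06,-4.34)
v7: (2,4.5) → rotate → (-1.44125,-4.70880) → ×s → (-1.77754,-5.80752) → (-1.78,-5.81)
v8: (-4,1) → rotate → (4.09156,-0.50904) → ×s → (5.04626,-0.62781) → (5.05,-0.63)

Cross-section at z=8.75: (4.97,-0.02) (1.09,6.35) (-3.81,5.75) (-5.88,2.39) (-6.05,-1.36) (-5.06,-4.34) (-1.78,-5.81) (5.05,-0.63)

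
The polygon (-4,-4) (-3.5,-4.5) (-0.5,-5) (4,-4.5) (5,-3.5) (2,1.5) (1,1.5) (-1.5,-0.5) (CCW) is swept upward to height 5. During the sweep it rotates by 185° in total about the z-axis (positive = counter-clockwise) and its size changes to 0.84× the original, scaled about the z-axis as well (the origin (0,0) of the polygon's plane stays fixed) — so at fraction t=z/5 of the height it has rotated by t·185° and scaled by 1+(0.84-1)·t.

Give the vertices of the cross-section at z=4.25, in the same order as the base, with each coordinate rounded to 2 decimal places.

Cross-section at z=4.25: (4.52,1.85) (4.29,2.42) (2.07,3.82) (-1.68,4.92) (-2.81,4.46) (-2.09,-0.53) (-1.30,-0.86) (1.36,-0.10)

t = z/height = 4.25/5 = 0.85
s = 1 + (scale-1)·z/height = 1 + (0.84-1)·4.25/5 = 0.864000
θ = twist·z/height = 185°·4.25/5 = 157.2500° = 2.744530 rad
cos θ = -0.922201, sin θ = 0.386711 (intermediates below are computed at full precision and shown rounded to 5 d.p.)
v1: (-4,-4) → rotate → (5.23565,2.14196) → ×s → (4.52360,1.85065) → (4.52,1.85)
v2: (-3.5,-4.5) → rotate → (4.96790,2.79642) → ×s → (4.29227,2.41610) → (4.29,2.42)
v3: (-0.5,-5) → rotate → (2.39466,4.41765) → ×s → (2.06898,3.81685) → (2.07,3.82)
v4: (4,-4.5) → rotate → (-1.94860,5.69675) → ×s → (-1.68359,4.92199) → (-1.68,4.92)
v5: (5,-3.5) → rotate → (-3.25752,5.16126) → ×s → (-2.81449,4.45933) → (-2.81,4.46)
v6: (2,1.5) → rotate → (-2.42447,-0.60988) → ×s → (-2.09474,-0.52694) → (-2.09,-0.53)
v7: (1,1.5) → rotate → (-1.50227,-0.99659) → ×s → (-1.29796,-0.86105) → (-1.30,-0.86)
v8: (-1.5,-0.5) → rotate → (1.57666,-0.11897) → ×s → (1.36223,-0.10279) → (1.36,-0.10)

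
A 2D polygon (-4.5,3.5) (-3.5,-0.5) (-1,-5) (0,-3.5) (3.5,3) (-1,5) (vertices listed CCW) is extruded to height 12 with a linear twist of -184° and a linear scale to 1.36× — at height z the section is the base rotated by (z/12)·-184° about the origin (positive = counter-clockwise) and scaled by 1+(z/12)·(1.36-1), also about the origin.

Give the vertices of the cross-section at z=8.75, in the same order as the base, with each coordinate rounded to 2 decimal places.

t = z/height = 8.75/12 = 0.729167
s = 1 + (scale-1)·z/height = 1 + (1.36-1)·8.75/12 = 1.262500
θ = twist·z/height = -184°·8.75/12 = -134.1667° = -2.341650 rad
cos θ = -0.696748, sin θ = -0.717316 (intermediates below are computed at full precision and shown rounded to 5 d.p.)
v1: (-4.5,3.5) → rotate → (5.64597,0.78930) → ×s → (7.12804,0.99650) → (7.13,1.00)
v2: (-3.5,-0.5) → rotate → (2.07996,2.85898) → ×s → (2.62595,3.60946) → (2.63,3.61)
v3: (-1,-5) → rotate → (-2.88983,4.20106) → ×s → (-3.64841,5.30383) → (-3.65,5.30)
v4: (0,-3.5) → rotate → (-2.51061,2.43862) → ×s → (-3.16964,3.07875) → (-3.17,3.08)
v5: (3.5,3) → rotate → (-0.28667,-4.60085) → ×s → (-0.36192,-5.80857) → (-0.36,-5.81)
v6: (-1,5) → rotate → (4.28333,-2.76642) → ×s → (5.40770,-3.49261) → (5.41,-3.49)

Cross-section at z=8.75: (7.13,1.00) (2.63,3.61) (-3.65,5.30) (-3.17,3.08) (-0.36,-5.81) (5.41,-3.49)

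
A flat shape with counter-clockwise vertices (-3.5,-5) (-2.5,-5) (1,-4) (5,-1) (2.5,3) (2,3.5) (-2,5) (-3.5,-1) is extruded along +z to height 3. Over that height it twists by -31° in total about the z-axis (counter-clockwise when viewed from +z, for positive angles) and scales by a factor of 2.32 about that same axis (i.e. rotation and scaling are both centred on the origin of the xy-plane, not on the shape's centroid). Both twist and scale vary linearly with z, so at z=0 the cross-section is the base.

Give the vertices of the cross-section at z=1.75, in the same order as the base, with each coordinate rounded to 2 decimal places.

t = z/height = 1.75/3 = 0.583333
s = 1 + (scale-1)·z/height = 1 + (2.32-1)·1.75/3 = 1.770000
θ = twist·z/height = -31°·1.75/3 = -18.0833° = -0.315614 rad
cos θ = 0.950606, sin θ = -0.310400 (intermediates below are computed at full precision and shown rounded to 5 d.p.)
v1: (-3.5,-5) → rotate → (-4.87912,-3.66663) → ×s → (-8.63604,-6.48994) → (-8.64,-6.49)
v2: (-2.5,-5) → rotate → (-3.92851,-3.97703) → ×s → (-6.95347,-7.03934) → (-6.95,-7.04)
v3: (1,-4) → rotate → (-0.29099,-4.11282) → ×s → (-0.51506,-7.27970) → (-0.52,-7.28)
v4: (5,-1) → rotate → (4.44263,-2.50261) → ×s → (7.86346,-4.42961) → (7.86,-4.43)
v5: (2.5,3) → rotate → (3.30771,2.07582) → ×s → (5.85466,3.67420) → (5.85,3.67)
v6: (2,3.5) → rotate → (2.98761,2.70632) → ×s → (5.28807,4.79019) → (5.29,4.79)
v7: (-2,5) → rotate → (-0.34921,5.37383) → ×s → (-0.61811,9.51168) → (-0.62,9.51)
v8: (-3.5,-1) → rotate → (-3.63752,0.13579) → ×s → (-6.43841,0.24035) → (-6.44,0.24)

Cross-section at z=1.75: (-8.64,-6.49) (-6.95,-7.04) (-0.52,-7.28) (7.86,-4.43) (5.85,3.67) (5.29,4.79) (-0.62,9.51) (-6.44,0.24)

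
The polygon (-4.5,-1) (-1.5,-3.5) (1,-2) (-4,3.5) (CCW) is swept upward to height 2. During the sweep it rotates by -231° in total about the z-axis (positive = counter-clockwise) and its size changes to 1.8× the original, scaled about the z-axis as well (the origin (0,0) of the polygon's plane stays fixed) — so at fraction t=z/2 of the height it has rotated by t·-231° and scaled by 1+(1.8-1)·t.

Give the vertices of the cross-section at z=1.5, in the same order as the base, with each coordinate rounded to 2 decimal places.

Cross-section at z=1.5: (6.96,2.44) (1.73,5.84) (-1.97,2.99) (7.01,-4.81)

t = z/height = 1.5/2 = 0.75
s = 1 + (scale-1)·z/height = 1 + (1.8-1)·1.5/2 = 1.600000
θ = twist·z/height = -231°·1.5/2 = -173.2500° = -3.023783 rad
cos θ = -0.993068, sin θ = -0.117537 (intermediates below are computed at full precision and shown rounded to 5 d.p.)
v1: (-4.5,-1) → rotate → (4.35127,1.52199) → ×s → (6.96203,2.43518) → (6.96,2.44)
v2: (-1.5,-3.5) → rotate → (1.07822,3.65205) → ×s → (1.72515,5.84327) → (1.73,5.84)
v3: (1,-2) → rotate → (-1.22814,1.86860) → ×s → (-1.96503,2.98976) → (-1.97,2.99)
v4: (-4,3.5) → rotate → (4.38365,-3.00559) → ×s → (7.01385,-4.80894) → (7.01,-4.81)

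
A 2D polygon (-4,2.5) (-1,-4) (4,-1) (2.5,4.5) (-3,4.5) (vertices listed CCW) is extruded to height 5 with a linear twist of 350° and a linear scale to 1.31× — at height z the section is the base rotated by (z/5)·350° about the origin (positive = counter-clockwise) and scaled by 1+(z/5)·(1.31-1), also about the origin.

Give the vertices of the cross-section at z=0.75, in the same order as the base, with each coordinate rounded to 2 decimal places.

Cross-section at z=0.75: (-4.62,-1.73) (2.68,-3.38) (3.38,2.68) (-2.14,4.94) (-5.65,0.38)

t = z/height = 0.75/5 = 0.15
s = 1 + (scale-1)·z/height = 1 + (1.31-1)·0.75/5 = 1.046500
θ = twist·z/height = 350°·0.75/5 = 52.5000° = 0.916298 rad
cos θ = 0.608761, sin θ = 0.793353 (intermediates below are computed at full precision and shown rounded to 5 d.p.)
v1: (-4,2.5) → rotate → (-4.41843,-1.65151) → ×s → (-4.62389,-1.72830) → (-4.62,-1.73)
v2: (-1,-4) → rotate → (2.56465,-3.22840) → ×s → (2.68391,-3.37852) → (2.68,-3.38)
v3: (4,-1) → rotate → (3.22840,2.56465) → ×s → (3.37852,2.68391) → (3.38,2.68)
v4: (2.5,4.5) → rotate → (-2.04819,4.72281) → ×s → (-2.14343,4.94242) → (-2.14,4.94)
v5: (-3,4.5) → rotate → (-5.39637,0.35937) → ×s → (-5.64731,0.37608) → (-5.65,0.38)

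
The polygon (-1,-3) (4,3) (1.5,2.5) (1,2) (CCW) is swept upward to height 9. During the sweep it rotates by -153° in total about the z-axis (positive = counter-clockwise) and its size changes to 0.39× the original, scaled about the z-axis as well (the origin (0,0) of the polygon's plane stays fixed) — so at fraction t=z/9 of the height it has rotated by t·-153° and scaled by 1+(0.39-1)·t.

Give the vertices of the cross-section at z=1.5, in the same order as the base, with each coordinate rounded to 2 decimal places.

t = z/height = 1.5/9 = 0.166667
s = 1 + (scale-1)·z/height = 1 + (0.39-1)·1.5/9 = 0.898333
θ = twist·z/height = -153°·1.5/9 = -25.5000° = -0.445059 rad
cos θ = 0.902585, sin θ = -0.430511 (intermediates below are computed at full precision and shown rounded to 5 d.p.)
v1: (-1,-3) → rotate → (-2.19412,-2.27724) → ×s → (-1.97105,-2.04572) → (-1.97,-2.05)
v2: (4,3) → rotate → (4.90187,0.98571) → ×s → (4.40352,0.88550) → (4.40,0.89)
v3: (1.5,2.5) → rotate → (2.43016,1.61070) → ×s → (2.18309,1.44694) → (2.18,1.45)
v4: (1,2) → rotate → (1.76361,1.37466) → ×s → (1.58431,1.23490) → (1.58,1.23)

Cross-section at z=1.5: (-1.97,-2.05) (4.40,0.89) (2.18,1.45) (1.58,1.23)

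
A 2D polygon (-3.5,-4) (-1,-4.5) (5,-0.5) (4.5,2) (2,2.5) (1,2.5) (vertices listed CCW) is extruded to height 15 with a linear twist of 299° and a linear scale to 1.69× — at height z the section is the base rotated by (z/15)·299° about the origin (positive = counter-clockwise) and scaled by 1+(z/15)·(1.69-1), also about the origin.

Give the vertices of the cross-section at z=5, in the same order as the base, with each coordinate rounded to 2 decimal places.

t = z/height = 5/15 = 0.333333
s = 1 + (scale-1)·z/height = 1 + (1.69-1)·5/15 = 1.230000
θ = twist·z/height = 299°·5/15 = 99.6667° = 1.739511 rad
cos θ = -0.167916, sin θ = 0.985801 (intermediates below are computed at full precision and shown rounded to 5 d.p.)
v1: (-3.5,-4) → rotate → (4.53091,-2.77864) → ×s → (5.57302,-3.41773) → (5.57,-3.42)
v2: (-1,-4.5) → rotate → (4.60402,-0.23018) → ×s → (5.66295,-0.28312) → (5.66,-0.28)
v3: (5,-0.5) → rotate → (-0.34668,5.01296) → ×s → (-0.42641,6.16595) → (-0.43,6.17)
v4: (4.5,2) → rotate → (-2.72722,4.10027) → ×s → (-3.35449,5.04334) → (-3.35,5.04)
v5: (2,2.5) → rotate → (-2.80034,1.55181) → ×s → (-3.44441,1.90873) → (-3.44,1.91)
v6: (1,2.5) → rotate → (-2.63242,0.56601) → ×s → (-3.23788,0.69619) → (-3.24,0.70)

Cross-section at z=5: (5.57,-3.42) (5.66,-0.28) (-0.43,6.17) (-3.35,5.04) (-3.44,1.91) (-3.24,0.70)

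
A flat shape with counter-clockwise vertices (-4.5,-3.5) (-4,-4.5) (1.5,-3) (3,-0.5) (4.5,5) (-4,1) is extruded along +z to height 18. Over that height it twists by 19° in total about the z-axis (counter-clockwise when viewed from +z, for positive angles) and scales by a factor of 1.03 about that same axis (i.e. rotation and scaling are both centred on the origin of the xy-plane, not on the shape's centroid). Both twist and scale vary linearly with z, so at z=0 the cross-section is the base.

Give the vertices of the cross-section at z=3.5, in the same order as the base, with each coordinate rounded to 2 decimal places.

Cross-section at z=3.5: (-4.29,-3.80) (-3.72,-4.78) (1.70,-2.91) (3.04,-0.31) (4.19,5.31) (-4.08,0.74)

t = z/height = 3.5/18 = 0.194444
s = 1 + (scale-1)·z/height = 1 + (1.03-1)·3.5/18 = 1.005833
θ = twist·z/height = 19°·3.5/18 = 3.6944° = 0.064480 rad
cos θ = 0.997922, sin θ = 0.064436 (intermediates below are computed at full precision and shown rounded to 5 d.p.)
v1: (-4.5,-3.5) → rotate → (-4.26512,-3.78269) → ×s → (-4.29000,-3.80475) → (-4.29,-3.80)
v2: (-4,-4.5) → rotate → (-3.70173,-4.74839) → ×s → (-3.72332,-4.77609) → (-3.72,-4.78)
v3: (1.5,-3) → rotate → (1.69019,-2.89711) → ×s → (1.70005,-2.91401) → (1.70,-2.91)
v4: (3,-0.5) → rotate → (3.02598,-0.30565) → ×s → (3.04363,-0.30744) → (3.04,-0.31)
v5: (4.5,5) → rotate → (4.16847,5.27957) → ×s → (4.19279,5.31037) → (4.19,5.31)
v6: (-4,1) → rotate → (-4.05612,0.74018) → ×s → (-4.07978,0.74450) → (-4.08,0.74)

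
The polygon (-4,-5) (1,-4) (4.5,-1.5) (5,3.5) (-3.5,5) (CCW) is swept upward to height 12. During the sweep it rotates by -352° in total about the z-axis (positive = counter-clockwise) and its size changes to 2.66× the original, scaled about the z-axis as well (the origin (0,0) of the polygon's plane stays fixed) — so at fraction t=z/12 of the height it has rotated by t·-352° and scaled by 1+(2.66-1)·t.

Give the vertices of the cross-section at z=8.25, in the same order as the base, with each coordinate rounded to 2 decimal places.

Cross-section at z=8.25: (13.47,-2.54) (6.56,5.91) (-1.69,10.02) (-11.64,5.93) (-5.93,-11.64)

t = z/height = 8.25/12 = 0.6875
s = 1 + (scale-1)·z/height = 1 + (2.66-1)·8.25/12 = 2.141250
θ = twist·z/height = -352°·8.25/12 = -242.0000° = -4.223697 rad
cos θ = -0.469472, sin θ = 0.882948 (intermediates below are computed at full precision and shown rounded to 5 d.p.)
v1: (-4,-5) → rotate → (6.29262,-1.18443) → ×s → (13.47408,-2.53617) → (13.47,-2.54)
v2: (1,-4) → rotate → (3.06232,2.76083) → ×s → (6.55719,5.91164) → (6.56,5.91)
v3: (4.5,-1.5) → rotate → (-0.78820,4.67747) → ×s → (-1.68773,10.01564) → (-1.69,10.02)
v4: (5,3.5) → rotate → (-5.43767,2.77159) → ×s → (-11.64342,5.93466) → (-11.64,5.93)
v5: (-3.5,5) → rotate → (-2.77159,-5.43767) → ×s → (-5.93466,-11.64342) → (-5.93,-11.64)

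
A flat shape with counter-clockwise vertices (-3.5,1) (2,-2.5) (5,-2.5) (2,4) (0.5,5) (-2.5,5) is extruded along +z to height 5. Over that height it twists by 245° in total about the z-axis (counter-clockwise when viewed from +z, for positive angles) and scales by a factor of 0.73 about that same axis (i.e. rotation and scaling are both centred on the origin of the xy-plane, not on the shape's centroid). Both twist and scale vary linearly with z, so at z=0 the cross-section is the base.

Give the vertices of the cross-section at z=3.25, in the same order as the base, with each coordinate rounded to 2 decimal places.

t = z/height = 3.25/5 = 0.65
s = 1 + (scale-1)·z/height = 1 + (0.73-1)·3.25/5 = 0.824500
θ = twist·z/height = 245°·3.25/5 = 159.2500° = 2.779437 rad
cos θ = -0.935135, sin θ = 0.354291 (intermediates below are computed at full precision and shown rounded to 5 d.p.)
v1: (-3.5,1) → rotate → (2.91868,-2.17515) → ×s → (2.40645,-1.79341) → (2.41,-1.79)
v2: (2,-2.5) → rotate → (-0.98454,3.04642) → ×s → (-0.81176,2.51177) → (-0.81,2.51)
v3: (5,-2.5) → rotate → (-3.78995,4.10929) → ×s → (-3.12481,3.38811) → (-3.12,3.39)
v4: (2,4) → rotate → (-3.28743,-3.03196) → ×s → (-2.71049,-2.49985) → (-2.71,-2.50)
v5: (0.5,5) → rotate → (-2.23902,-4.49853) → ×s → (-1.84607,-3.70904) → (-1.85,-3.71)
v6: (-2.5,5) → rotate → (0.56638,-5.56140) → ×s → (0.46698,-4.58538) → (0.47,-4.59)

Cross-section at z=3.25: (2.41,-1.79) (-0.81,2.51) (-3.12,3.39) (-2.71,-2.50) (-1.85,-3.71) (0.47,-4.59)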